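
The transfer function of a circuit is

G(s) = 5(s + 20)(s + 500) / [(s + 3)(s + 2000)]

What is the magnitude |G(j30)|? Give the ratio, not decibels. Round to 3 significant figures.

At s = jω = j30:
zero (s+20): 20 + j30 → |·| = √(20²+30²) = √1300 ≈ 36.056, ∠ = arctan(30/20) ≈ 56.31°
zero (s+500): 500 + j30 → |·| = √(500²+30²) = √250900 ≈ 500.9, ∠ = arctan(30/500) ≈ 3.43°
pole (s+3): 3 + j30 → |·| = √(3²+30²) = √909 ≈ 30.15, ∠ = arctan(30/3) ≈ 84.29°
pole (s+2000): 2000 + j30 → |·| = √(2000²+30²) = √4000900 ≈ 2000.2, ∠ = arctan(30/2000) ≈ 0.86°
|G| = 5 · 18060 / 60306 ≈ 1.4974

1.50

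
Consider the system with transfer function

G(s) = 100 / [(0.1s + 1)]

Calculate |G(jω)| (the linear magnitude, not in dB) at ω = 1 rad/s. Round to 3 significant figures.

At ω = 1 rad/s:
pole (1 + j1·0.1) = 1 + j0.1 → |·| ≈ 1.005, ∠ ≈ 5.71°
|G| = 100 · 1 / (1.005) ≈ 99.502

99.5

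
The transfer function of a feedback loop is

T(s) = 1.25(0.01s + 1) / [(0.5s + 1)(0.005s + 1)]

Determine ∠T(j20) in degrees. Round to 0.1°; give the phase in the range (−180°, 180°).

At ω = 20 rad/s:
zero (1 + j20·0.01) = 1 + j0.2 → |·| ≈ 1.0198, ∠ ≈ 11.31°
pole (1 + j20·0.5) = 1 + j10 → |·| ≈ 10.05, ∠ ≈ 84.29°
pole (1 + j20·0.005) = 1 + j0.1 → |·| ≈ 1.005, ∠ ≈ 5.71°
∠T = (11.31°) − (84.29° + 5.71°) = -78.69°

-78.7°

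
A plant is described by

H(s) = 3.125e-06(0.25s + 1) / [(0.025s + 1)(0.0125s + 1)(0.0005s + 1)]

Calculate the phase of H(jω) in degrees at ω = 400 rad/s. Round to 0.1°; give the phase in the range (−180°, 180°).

-84.9°

At ω = 400 rad/s:
zero (1 + j400·0.25) = 1 + j100 → |·| ≈ 100, ∠ ≈ 89.43°
pole (1 + j400·0.025) = 1 + j10 → |·| ≈ 10.05, ∠ ≈ 84.29°
pole (1 + j400·0.0125) = 1 + j5 → |·| ≈ 5.099, ∠ ≈ 78.69°
pole (1 + j400·0.0005) = 1 + j0.2 → |·| ≈ 1.0198, ∠ ≈ 11.31°
∠H = (89.43°) − (84.29° + 78.69° + 11.31°) = -84.86°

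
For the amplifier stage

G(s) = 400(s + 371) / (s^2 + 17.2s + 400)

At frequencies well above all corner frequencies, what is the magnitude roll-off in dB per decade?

-20 dB/decade

Each pole contributes −20 dB/decade at high frequency; each zero contributes +20 dB/decade.
Net: 1 zero(s) − 2 pole(s) → -20 dB/decade.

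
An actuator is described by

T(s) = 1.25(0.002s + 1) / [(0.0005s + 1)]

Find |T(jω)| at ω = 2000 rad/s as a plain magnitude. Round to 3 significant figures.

3.64

At ω = 2000 rad/s:
zero (1 + j2000·0.002) = 1 + j4 → |·| ≈ 4.1231, ∠ ≈ 75.96°
pole (1 + j2000·0.0005) = 1 + j1 → |·| ≈ 1.4142, ∠ ≈ 45.00°
|T| = 1.25 · 4.1231 / (1.4142) ≈ 3.6444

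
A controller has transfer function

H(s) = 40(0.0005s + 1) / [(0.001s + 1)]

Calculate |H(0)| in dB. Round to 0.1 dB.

H(0) = 40 · 1 / 1 = 40
20 log₁₀(40) ≈ 32.04 dB

32.0 dB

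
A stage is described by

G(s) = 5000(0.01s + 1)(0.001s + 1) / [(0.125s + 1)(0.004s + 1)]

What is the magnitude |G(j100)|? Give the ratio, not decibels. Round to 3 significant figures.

526

At ω = 100 rad/s:
zero (1 + j100·0.01) = 1 + j1 → |·| ≈ 1.4142, ∠ ≈ 45.00°
zero (1 + j100·0.001) = 1 + j0.1 → |·| ≈ 1.005, ∠ ≈ 5.71°
pole (1 + j100·0.125) = 1 + j12.5 → |·| ≈ 12.54, ∠ ≈ 85.43°
pole (1 + j100·0.004) = 1 + j0.4 → |·| ≈ 1.077, ∠ ≈ 21.80°
|G| = 5000 · 1.4142 · 1.005 / (12.54 · 1.077) ≈ 526.18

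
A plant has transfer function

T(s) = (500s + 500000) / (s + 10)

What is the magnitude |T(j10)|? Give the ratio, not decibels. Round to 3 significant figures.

Substitute s = j10:
Numerator: 500(j10) + 500000 = 500000 + j5000
Denominator: (j10) + 10 = 10 + j10
|N| = √(500000² + 5000²) ≈ 5.0002e+05, ∠N ≈ 0.57°
|D| = √(10² + 10²) ≈ 14.142, ∠D ≈ 45.00°
|T| = 5.0002e+05 / 14.142 ≈ 35357

3.54e+04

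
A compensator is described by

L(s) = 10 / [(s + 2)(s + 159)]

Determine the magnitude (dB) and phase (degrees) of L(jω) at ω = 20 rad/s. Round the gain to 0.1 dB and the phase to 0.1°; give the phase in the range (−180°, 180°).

At s = jω = j20:
pole (s+2): 2 + j20 → |·| = √(2²+20²) = √404 ≈ 20.1, ∠ = arctan(20/2) ≈ 84.29°
pole (s+159): 159 + j20 → |·| = √(159²+20²) = √25681 ≈ 160.25, ∠ = arctan(20/159) ≈ 7.17°
|L| = 10 / 3221 ≈ 0.0031046
Gain = 20 log₁₀(0.0031046) ≈ -50.16 dB
∠L = 0.00° − 91.46° = -91.46°

-50.2 dB, -91.5°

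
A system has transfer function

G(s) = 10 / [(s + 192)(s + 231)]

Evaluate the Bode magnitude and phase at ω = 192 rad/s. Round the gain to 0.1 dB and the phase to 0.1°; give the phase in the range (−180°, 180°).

-78.2 dB, -84.7°

At s = jω = j192:
pole (s+192): 192 + j192 → |·| = √(192²+192²) = √73728 ≈ 271.53, ∠ = arctan(192/192) ≈ 45.00°
pole (s+231): 231 + j192 → |·| = √(231²+192²) = √90225 ≈ 300.37, ∠ = arctan(192/231) ≈ 39.73°
|G| = 10 / 81559 ≈ 0.00012261
Gain = 20 log₁₀(0.00012261) ≈ -78.23 dB
∠G = 0.00° − 84.73° = -84.73°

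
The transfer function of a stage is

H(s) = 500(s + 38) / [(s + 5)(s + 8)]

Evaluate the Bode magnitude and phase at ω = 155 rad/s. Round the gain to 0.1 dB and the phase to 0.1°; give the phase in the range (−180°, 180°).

10.4 dB, -99.0°

At s = jω = j155:
zero (s+38): 38 + j155 → |·| = √(38²+155²) = √25469 ≈ 159.59, ∠ = arctan(155/38) ≈ 76.22°
pole (s+5): 5 + j155 → |·| = √(5²+155²) = √24050 ≈ 155.08, ∠ = arctan(155/5) ≈ 88.15°
pole (s+8): 8 + j155 → |·| = √(8²+155²) = √24089 ≈ 155.21, ∠ = arctan(155/8) ≈ 87.05°
|H| = 500 · 159.59 / 24070 ≈ 3.3151
Gain = 20 log₁₀(3.3151) ≈ 10.41 dB
∠H = 76.22° − 175.20° = -98.98°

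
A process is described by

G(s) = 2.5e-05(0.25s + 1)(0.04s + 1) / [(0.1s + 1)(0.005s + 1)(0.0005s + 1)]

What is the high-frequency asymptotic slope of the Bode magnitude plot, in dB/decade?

-20 dB/decade

Each pole contributes −20 dB/decade at high frequency; each zero contributes +20 dB/decade.
Net: 2 zero(s) − 3 pole(s) → -20 dB/decade.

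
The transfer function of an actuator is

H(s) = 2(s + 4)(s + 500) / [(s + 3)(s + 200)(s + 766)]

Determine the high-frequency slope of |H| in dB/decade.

Each pole contributes −20 dB/decade at high frequency; each zero contributes +20 dB/decade.
Net: 2 zero(s) − 3 pole(s) → -20 dB/decade.

-20 dB/decade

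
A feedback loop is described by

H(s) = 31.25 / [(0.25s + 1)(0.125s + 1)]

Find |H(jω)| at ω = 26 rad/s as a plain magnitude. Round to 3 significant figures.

1.40

At ω = 26 rad/s:
pole (1 + j26·0.25) = 1 + j6.5 → |·| ≈ 6.5765, ∠ ≈ 81.25°
pole (1 + j26·0.125) = 1 + j3.25 → |·| ≈ 3.4004, ∠ ≈ 72.90°
|H| = 31.25 · 1 / (6.5765 · 3.4004) ≈ 1.3974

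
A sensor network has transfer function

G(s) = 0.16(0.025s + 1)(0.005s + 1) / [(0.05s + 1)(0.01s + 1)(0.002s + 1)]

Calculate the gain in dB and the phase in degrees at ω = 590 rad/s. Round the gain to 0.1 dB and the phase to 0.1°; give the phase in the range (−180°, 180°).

At ω = 590 rad/s:
zero (1 + j590·0.025) = 1 + j14.75 → |·| ≈ 14.784, ∠ ≈ 86.12°
zero (1 + j590·0.005) = 1 + j2.95 → |·| ≈ 3.1149, ∠ ≈ 71.27°
pole (1 + j590·0.05) = 1 + j29.5 → |·| ≈ 29.517, ∠ ≈ 88.06°
pole (1 + j590·0.01) = 1 + j5.9 → |·| ≈ 5.9841, ∠ ≈ 80.38°
pole (1 + j590·0.002) = 1 + j1.18 → |·| ≈ 1.5467, ∠ ≈ 49.72°
|G| = 0.16 · 14.784 · 3.1149 / (29.517 · 5.9841 · 1.5467) ≈ 0.02697
Gain = 20 log₁₀(0.02697) ≈ -31.38 dB
∠G = (86.12° + 71.27°) − (88.06° + 80.38° + 49.72°) = -60.77°

-31.4 dB, -60.8°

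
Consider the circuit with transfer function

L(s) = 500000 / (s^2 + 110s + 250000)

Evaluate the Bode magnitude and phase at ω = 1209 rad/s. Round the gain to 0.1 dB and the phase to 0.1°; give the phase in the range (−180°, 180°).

At s = jω = j1209:
quadratic: (j1209)² + 110·j1209 + 250000 = -1211681 + j132990 → |·| ≈ 1.219e+06, ∠ ≈ 173.74°
|L| = 500000 / 1.219e+06 ≈ 0.41017
Gain = 20 log₁₀(0.41017) ≈ -7.74 dB
∠L = 0.00° − 173.74° = -173.74°

-7.7 dB, -173.7°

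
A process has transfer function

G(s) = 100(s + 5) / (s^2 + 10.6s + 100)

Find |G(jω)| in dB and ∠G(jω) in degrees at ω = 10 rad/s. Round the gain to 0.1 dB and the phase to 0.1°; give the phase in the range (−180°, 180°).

20.5 dB, -26.6°

At s = jω = j10:
zero (s+5): 5 + j10 → |·| = √(5²+10²) = √125 ≈ 11.18, ∠ = arctan(10/5) ≈ 63.43°
quadratic: (j10)² + 10.6·j10 + 100 = 0 + j106 → |·| ≈ 106, ∠ ≈ 90.00°
|G| = 100 · 11.18 / 106 ≈ 10.547
Gain = 20 log₁₀(10.547) ≈ 20.46 dB
∠G = 63.43° − 90.00° = -26.57°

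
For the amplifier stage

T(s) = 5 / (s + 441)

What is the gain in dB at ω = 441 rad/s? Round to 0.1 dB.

At s = jω = j441:
pole (s+441): 441 + j441 → |·| = √(441²+441²) = √388962 ≈ 623.67, ∠ = arctan(441/441) ≈ 45.00°
|T| = 5 / 623.67 ≈ 0.0080171
Gain = 20 log₁₀(0.0080171) ≈ -41.92 dB

-41.9 dB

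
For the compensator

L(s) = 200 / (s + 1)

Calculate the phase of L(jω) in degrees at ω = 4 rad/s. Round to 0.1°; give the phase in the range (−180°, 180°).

At s = jω = j4:
pole (s+1): 1 + j4 → |·| = √(1²+4²) = √17 ≈ 4.1231, ∠ = arctan(4/1) ≈ 75.96°
∠L = 0.00° − 75.96° = -75.96°

-76.0°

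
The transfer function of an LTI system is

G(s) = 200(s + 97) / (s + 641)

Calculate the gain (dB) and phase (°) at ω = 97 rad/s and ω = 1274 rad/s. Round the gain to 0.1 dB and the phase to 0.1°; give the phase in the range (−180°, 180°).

At s = jω = j97:
zero (s+97): 97 + j97 → |·| = √(97²+97²) = √18818 ≈ 137.18, ∠ = arctan(97/97) ≈ 45.00°
pole (s+641): 641 + j97 → |·| = √(641²+97²) = √420290 ≈ 648.3, ∠ = arctan(97/641) ≈ 8.61°
|G| = 200 · 137.18 / 648.3 ≈ 42.32
Gain = 20 log₁₀(42.32) ≈ 32.53 dB
∠G = 45.00° − 8.61° = 36.39°

At s = jω = j1274:
zero (s+97): 97 + j1274 → |·| = √(97²+1274²) = √1632485 ≈ 1277.7, ∠ = arctan(1274/97) ≈ 85.65°
pole (s+641): 641 + j1274 → |·| = √(641²+1274²) = √2033957 ≈ 1426.2, ∠ = arctan(1274/641) ≈ 63.29°
|G| = 200 · 1277.7 / 1426.2 ≈ 179.18
Gain = 20 log₁₀(179.18) ≈ 45.07 dB
∠G = 85.65° − 63.29° = 22.36°

ω = 97: 32.5 dB, 36.4°; ω = 1274: 45.1 dB, 22.4°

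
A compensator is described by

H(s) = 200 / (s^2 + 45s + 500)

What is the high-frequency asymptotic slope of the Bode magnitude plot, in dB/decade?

Each pole contributes −20 dB/decade at high frequency; each zero contributes +20 dB/decade.
Net: 0 zero(s) − 2 pole(s) → -40 dB/decade.

-40 dB/decade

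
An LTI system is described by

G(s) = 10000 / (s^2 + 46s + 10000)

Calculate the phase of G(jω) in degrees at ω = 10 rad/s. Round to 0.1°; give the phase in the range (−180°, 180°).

-2.7°

At s = jω = j10:
quadratic: (j10)² + 46·j10 + 10000 = 9900 + j460 → |·| ≈ 9910.7, ∠ ≈ 2.66°
∠G = 0.00° − 2.66° = -2.66°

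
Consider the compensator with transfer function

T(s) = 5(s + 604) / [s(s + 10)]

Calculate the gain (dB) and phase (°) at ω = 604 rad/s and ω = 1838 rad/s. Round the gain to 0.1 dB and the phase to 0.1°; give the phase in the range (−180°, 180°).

At s = jω = j604:
zero (s+604): 604 + j604 → |·| = √(604²+604²) = √729632 ≈ 854.18, ∠ = arctan(604/604) ≈ 45.00°
pole (s+10): 10 + j604 → |·| = √(10²+604²) = √364916 ≈ 604.08, ∠ = arctan(604/10) ≈ 89.05°
pole at origin: |s| = 604, ∠ = 90.00° (in denominator)
|T| = 5 · 854.18 / 3.6486e+05 ≈ 0.011706
Gain = 20 log₁₀(0.011706) ≈ -38.63 dB
∠T = 45.00° − 179.05° = -134.05°

At s = jω = j1838:
zero (s+604): 604 + j1838 → |·| = √(604²+1838²) = √3743060 ≈ 1934.7, ∠ = arctan(1838/604) ≈ 71.81°
pole (s+10): 10 + j1838 → |·| = √(10²+1838²) = √3378344 ≈ 1838, ∠ = arctan(1838/10) ≈ 89.69°
pole at origin: |s| = 1838, ∠ = 90.00° (in denominator)
|T| = 5 · 1934.7 / 3.3782e+06 ≈ 0.0028635
Gain = 20 log₁₀(0.0028635) ≈ -50.86 dB
∠T = 71.81° − 179.69° = -107.88°

ω = 604: -38.6 dB, -134.1°; ω = 1838: -50.9 dB, -107.9°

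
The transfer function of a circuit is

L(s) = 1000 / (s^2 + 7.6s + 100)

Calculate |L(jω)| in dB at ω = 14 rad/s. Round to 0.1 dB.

At s = jω = j14:
quadratic: (j14)² + 7.6·j14 + 100 = -96 + j106.4 → |·| ≈ 143.31, ∠ ≈ 132.06°
|L| = 1000 / 143.31 ≈ 6.9779
Gain = 20 log₁₀(6.9779) ≈ 16.87 dB

16.9 dB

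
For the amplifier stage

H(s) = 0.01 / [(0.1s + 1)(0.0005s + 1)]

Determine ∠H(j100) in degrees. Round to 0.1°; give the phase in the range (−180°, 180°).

-87.2°

At ω = 100 rad/s:
pole (1 + j100·0.1) = 1 + j10 → |·| ≈ 10.05, ∠ ≈ 84.29°
pole (1 + j100·0.0005) = 1 + j0.05 → |·| ≈ 1.0012, ∠ ≈ 2.86°
∠H = (0°) − (84.29° + 2.86°) = -87.15°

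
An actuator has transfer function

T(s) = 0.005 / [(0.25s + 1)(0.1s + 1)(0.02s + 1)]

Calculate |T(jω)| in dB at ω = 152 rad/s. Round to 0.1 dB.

At ω = 152 rad/s:
pole (1 + j152·0.25) = 1 + j38 → |·| ≈ 38.013, ∠ ≈ 88.49°
pole (1 + j152·0.1) = 1 + j15.2 → |·| ≈ 15.233, ∠ ≈ 86.24°
pole (1 + j152·0.02) = 1 + j3.04 → |·| ≈ 3.2002, ∠ ≈ 71.79°
|T| = 0.005 · 1 / (38.013 · 15.233 · 3.2002) ≈ 2.6982e-06
Gain = 20 log₁₀(2.6982e-06) ≈ -111.38 dB

-111.4 dB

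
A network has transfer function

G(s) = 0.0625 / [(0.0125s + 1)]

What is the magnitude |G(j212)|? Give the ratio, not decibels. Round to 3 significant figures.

At ω = 212 rad/s:
pole (1 + j212·0.0125) = 1 + j2.65 → |·| ≈ 2.8324, ∠ ≈ 69.33°
|G| = 0.0625 · 1 / (2.8324) ≈ 0.022066

0.0221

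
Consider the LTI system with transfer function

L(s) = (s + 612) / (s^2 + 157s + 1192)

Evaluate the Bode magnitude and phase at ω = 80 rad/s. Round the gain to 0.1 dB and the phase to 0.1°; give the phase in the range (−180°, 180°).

Substitute s = j80:
Numerator: (j80) + 612 = 612 + j80
Denominator: (j80)^2 + 157(j80) + 1192 = -5208 + j12560
|N| = √(612² + 80²) ≈ 617.21, ∠N ≈ 7.45°
|D| = √(5208² + 12560²) ≈ 13597, ∠D ≈ 112.52°
|L| = 617.21 / 13597 ≈ 0.045393
Gain = 20 log₁₀(0.045393) ≈ -26.86 dB
∠L = 7.45° − 112.52° = -105.07°

-26.9 dB, -105.1°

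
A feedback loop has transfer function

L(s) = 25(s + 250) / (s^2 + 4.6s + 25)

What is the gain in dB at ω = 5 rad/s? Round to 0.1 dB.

48.7 dB

At s = jω = j5:
zero (s+250): 250 + j5 → |·| = √(250²+5²) = √62525 ≈ 250.05, ∠ = arctan(5/250) ≈ 1.15°
quadratic: (j5)² + 4.6·j5 + 25 = 0 + j23 → |·| ≈ 23, ∠ ≈ 90.00°
|L| = 25 · 250.05 / 23 ≈ 271.79
Gain = 20 log₁₀(271.79) ≈ 48.68 dB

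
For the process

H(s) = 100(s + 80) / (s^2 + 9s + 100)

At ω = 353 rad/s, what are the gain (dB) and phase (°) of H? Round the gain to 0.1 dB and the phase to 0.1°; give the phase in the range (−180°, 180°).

At s = jω = j353:
zero (s+80): 80 + j353 → |·| = √(80²+353²) = √131009 ≈ 361.95, ∠ = arctan(353/80) ≈ 77.23°
quadratic: (j353)² + 9·j353 + 100 = -124509 + j3177 → |·| ≈ 1.2455e+05, ∠ ≈ 178.54°
|H| = 100 · 361.95 / 1.2455e+05 ≈ 0.29061
Gain = 20 log₁₀(0.29061) ≈ -10.73 dB
∠H = 77.23° − 178.54° = -101.31°

-10.7 dB, -101.3°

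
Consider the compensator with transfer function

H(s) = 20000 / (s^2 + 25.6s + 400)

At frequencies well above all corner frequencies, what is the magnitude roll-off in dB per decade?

Each pole contributes −20 dB/decade at high frequency; each zero contributes +20 dB/decade.
Net: 0 zero(s) − 2 pole(s) → -40 dB/decade.

-40 dB/decade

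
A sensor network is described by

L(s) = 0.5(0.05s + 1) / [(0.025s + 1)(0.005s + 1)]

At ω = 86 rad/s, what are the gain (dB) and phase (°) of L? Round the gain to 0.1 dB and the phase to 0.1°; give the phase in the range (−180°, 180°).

-1.4 dB, -11.4°

At ω = 86 rad/s:
zero (1 + j86·0.05) = 1 + j4.3 → |·| ≈ 4.4147, ∠ ≈ 76.91°
pole (1 + j86·0.025) = 1 + j2.15 → |·| ≈ 2.3712, ∠ ≈ 65.06°
pole (1 + j86·0.005) = 1 + j0.43 → |·| ≈ 1.0885, ∠ ≈ 23.27°
|L| = 0.5 · 4.4147 / (2.3712 · 1.0885) ≈ 0.85521
Gain = 20 log₁₀(0.85521) ≈ -1.36 dB
∠L = (76.91°) − (65.06° + 23.27°) = -11.42°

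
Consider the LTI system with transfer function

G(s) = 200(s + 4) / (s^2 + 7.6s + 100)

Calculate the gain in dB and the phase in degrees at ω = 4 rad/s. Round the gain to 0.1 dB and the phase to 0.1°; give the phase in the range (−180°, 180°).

At s = jω = j4:
zero (s+4): 4 + j4 → |·| = √(4²+4²) = √32 ≈ 5.6569, ∠ = arctan(4/4) ≈ 45.00°
quadratic: (j4)² + 7.6·j4 + 100 = 84 + j30.4 → |·| ≈ 89.332, ∠ ≈ 19.90°
|G| = 200 · 5.6569 / 89.332 ≈ 12.665
Gain = 20 log₁₀(12.665) ≈ 22.05 dB
∠G = 45.00° − 19.90° = 25.10°

22.1 dB, 25.1°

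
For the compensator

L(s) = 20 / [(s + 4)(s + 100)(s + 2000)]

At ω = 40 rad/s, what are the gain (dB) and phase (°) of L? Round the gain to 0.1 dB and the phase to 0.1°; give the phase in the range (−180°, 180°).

At s = jω = j40:
pole (s+4): 4 + j40 → |·| = √(4²+40²) = √1616 ≈ 40.2, ∠ = arctan(40/4) ≈ 84.29°
pole (s+100): 100 + j40 → |·| = √(100²+40²) = √11600 ≈ 107.7, ∠ = arctan(40/100) ≈ 21.80°
pole (s+2000): 2000 + j40 → |·| = √(2000²+40²) = √4001600 ≈ 2000.4, ∠ = arctan(40/2000) ≈ 1.15°
|L| = 20 / 8.6608e+06 ≈ 2.3093e-06
Gain = 20 log₁₀(2.3093e-06) ≈ -112.73 dB
∠L = 0.00° − 107.24° = -107.24°

-112.7 dB, -107.2°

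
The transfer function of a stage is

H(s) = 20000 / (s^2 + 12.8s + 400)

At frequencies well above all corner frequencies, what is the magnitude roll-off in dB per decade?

Each pole contributes −20 dB/decade at high frequency; each zero contributes +20 dB/decade.
Net: 0 zero(s) − 2 pole(s) → -40 dB/decade.

-40 dB/decade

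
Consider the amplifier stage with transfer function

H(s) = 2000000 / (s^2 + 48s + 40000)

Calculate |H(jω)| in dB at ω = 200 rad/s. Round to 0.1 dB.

46.4 dB

At s = jω = j200:
quadratic: (j200)² + 48·j200 + 40000 = 0 + j9600 → |·| ≈ 9600, ∠ ≈ 90.00°
|H| = 2000000 / 9600 ≈ 208.33
Gain = 20 log₁₀(208.33) ≈ 46.38 dB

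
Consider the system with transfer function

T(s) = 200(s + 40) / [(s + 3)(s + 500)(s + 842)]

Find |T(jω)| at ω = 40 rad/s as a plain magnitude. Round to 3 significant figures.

0.000667

At s = jω = j40:
zero (s+40): 40 + j40 → |·| = √(40²+40²) = √3200 ≈ 56.569, ∠ = arctan(40/40) ≈ 45.00°
pole (s+3): 3 + j40 → |·| = √(3²+40²) = √1609 ≈ 40.112, ∠ = arctan(40/3) ≈ 85.71°
pole (s+500): 500 + j40 → |·| = √(500²+40²) = √251600 ≈ 501.6, ∠ = arctan(40/500) ≈ 4.57°
pole (s+842): 842 + j40 → |·| = √(842²+40²) = √710564 ≈ 842.95, ∠ = arctan(40/842) ≈ 2.72°
|T| = 200 · 56.569 / 1.696e+07 ≈ 0.00066709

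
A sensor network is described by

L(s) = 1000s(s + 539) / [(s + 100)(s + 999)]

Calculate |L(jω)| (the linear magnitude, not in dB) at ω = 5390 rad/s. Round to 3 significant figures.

988

At s = jω = j5390:
zero (s+539): 539 + j5390 → |·| = √(539²+5390²) = √29342621 ≈ 5416.9, ∠ = arctan(5390/539) ≈ 84.29°
zero at origin: s = j5390 → |·| = 5390, ∠ = 90.00°
pole (s+100): 100 + j5390 → |·| = √(100²+5390²) = √29062100 ≈ 5390.9, ∠ = arctan(5390/100) ≈ 88.94°
pole (s+999): 999 + j5390 → |·| = √(999²+5390²) = √30050101 ≈ 5481.8, ∠ = arctan(5390/999) ≈ 79.50°
|L| = 1000 · 2.9197e+07 / 2.9552e+07 ≈ 987.99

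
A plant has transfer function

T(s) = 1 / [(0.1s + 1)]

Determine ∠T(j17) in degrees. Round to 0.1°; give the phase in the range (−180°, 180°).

At ω = 17 rad/s:
pole (1 + j17·0.1) = 1 + j1.7 → |·| ≈ 1.9723, ∠ ≈ 59.53°
∠T = (0°) − (59.53°) = -59.53°

-59.5°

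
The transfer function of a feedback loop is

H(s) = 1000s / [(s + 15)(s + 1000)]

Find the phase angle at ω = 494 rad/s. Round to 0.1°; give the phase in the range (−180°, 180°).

At s = jω = j494:
zero at origin: s = j494 → |·| = 494, ∠ = 90.00°
pole (s+15): 15 + j494 → |·| = √(15²+494²) = √244261 ≈ 494.23, ∠ = arctan(494/15) ≈ 88.26°
pole (s+1000): 1000 + j494 → |·| = √(1000²+494²) = √1244036 ≈ 1115.4, ∠ = arctan(494/1000) ≈ 26.29°
∠H = 90.00° − 114.55° = -24.55°

-24.6°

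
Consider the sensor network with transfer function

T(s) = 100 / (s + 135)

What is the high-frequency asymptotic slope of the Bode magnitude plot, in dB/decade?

Each pole contributes −20 dB/decade at high frequency; each zero contributes +20 dB/decade.
Net: 0 zero(s) − 1 pole(s) → -20 dB/decade.

-20 dB/decade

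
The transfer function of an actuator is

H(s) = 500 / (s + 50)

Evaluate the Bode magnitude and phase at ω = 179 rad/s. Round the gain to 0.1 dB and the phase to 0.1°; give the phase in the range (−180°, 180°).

At s = jω = j179:
pole (s+50): 50 + j179 → |·| = √(50²+179²) = √34541 ≈ 185.85, ∠ = arctan(179/50) ≈ 74.39°
|H| = 500 / 185.85 ≈ 2.6903
Gain = 20 log₁₀(2.6903) ≈ 8.60 dB
∠H = 0.00° − 74.39° = -74.39°

8.6 dB, -74.4°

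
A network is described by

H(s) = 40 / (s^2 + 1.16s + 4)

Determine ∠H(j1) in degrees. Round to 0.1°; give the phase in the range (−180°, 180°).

-21.1°

At s = jω = j1:
quadratic: (j1)² + 1.16·j1 + 4 = 3 + j1.16 → |·| ≈ 3.2165, ∠ ≈ 21.14°
∠H = 0.00° − 21.14° = -21.14°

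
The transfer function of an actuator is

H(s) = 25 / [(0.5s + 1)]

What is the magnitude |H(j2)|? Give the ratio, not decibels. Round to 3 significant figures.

17.7

At ω = 2 rad/s:
pole (1 + j2·0.5) = 1 + j1 → |·| ≈ 1.4142, ∠ ≈ 45.00°
|H| = 25 · 1 / (1.4142) ≈ 17.678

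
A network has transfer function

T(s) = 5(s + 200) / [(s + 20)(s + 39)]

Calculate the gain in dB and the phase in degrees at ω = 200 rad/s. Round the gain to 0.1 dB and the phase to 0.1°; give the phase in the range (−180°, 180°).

At s = jω = j200:
zero (s+200): 200 + j200 → |·| = √(200²+200²) = √80000 ≈ 282.84, ∠ = arctan(200/200) ≈ 45.00°
pole (s+20): 20 + j200 → |·| = √(20²+200²) = √40400 ≈ 201, ∠ = arctan(200/20) ≈ 84.29°
pole (s+39): 39 + j200 → |·| = √(39²+200²) = √41521 ≈ 203.77, ∠ = arctan(200/39) ≈ 78.97°
|T| = 5 · 282.84 / 40958 ≈ 0.034528
Gain = 20 log₁₀(0.034528) ≈ -29.24 dB
∠T = 45.00° − 163.26° = -118.26°

-29.2 dB, -118.3°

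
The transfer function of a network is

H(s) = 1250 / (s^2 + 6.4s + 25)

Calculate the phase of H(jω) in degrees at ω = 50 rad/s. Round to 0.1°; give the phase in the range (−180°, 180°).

At s = jω = j50:
quadratic: (j50)² + 6.4·j50 + 25 = -2475 + j320 → |·| ≈ 2495.6, ∠ ≈ 172.63°
∠H = 0.00° − 172.63° = -172.63°

-172.6°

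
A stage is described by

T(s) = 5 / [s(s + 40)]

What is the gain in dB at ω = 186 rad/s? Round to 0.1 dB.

-77.0 dB

At s = jω = j186:
pole (s+40): 40 + j186 → |·| = √(40²+186²) = √36196 ≈ 190.25, ∠ = arctan(186/40) ≈ 77.86°
pole at origin: |s| = 186, ∠ = 90.00° (in denominator)
|T| = 5 / 35386 ≈ 0.0001413
Gain = 20 log₁₀(0.0001413) ≈ -77.00 dB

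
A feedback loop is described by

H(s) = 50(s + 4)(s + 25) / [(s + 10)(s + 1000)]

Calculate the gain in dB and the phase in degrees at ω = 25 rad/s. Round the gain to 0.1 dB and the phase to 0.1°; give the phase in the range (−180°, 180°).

4.4 dB, 56.3°

At s = jω = j25:
zero (s+4): 4 + j25 → |·| = √(4²+25²) = √641 ≈ 25.318, ∠ = arctan(25/4) ≈ 80.91°
zero (s+25): 25 + j25 → |·| = √(25²+25²) = √1250 ≈ 35.355, ∠ = arctan(25/25) ≈ 45.00°
pole (s+10): 10 + j25 → |·| = √(10²+25²) = √725 ≈ 26.926, ∠ = arctan(25/10) ≈ 68.20°
pole (s+1000): 1000 + j25 → |·| = √(1000²+25²) = √1000625 ≈ 1000.3, ∠ = arctan(25/1000) ≈ 1.43°
|H| = 50 · 895.12 / 26934 ≈ 1.6617
Gain = 20 log₁₀(1.6617) ≈ 4.41 dB
∠H = 125.91° − 69.63° = 56.28°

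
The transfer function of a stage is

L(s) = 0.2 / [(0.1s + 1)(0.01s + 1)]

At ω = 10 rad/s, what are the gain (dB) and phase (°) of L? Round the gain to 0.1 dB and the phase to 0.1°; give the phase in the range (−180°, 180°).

At ω = 10 rad/s:
pole (1 + j10·0.1) = 1 + j1 → |·| ≈ 1.4142, ∠ ≈ 45.00°
pole (1 + j10·0.01) = 1 + j0.1 → |·| ≈ 1.005, ∠ ≈ 5.71°
|L| = 0.2 · 1 / (1.4142 · 1.005) ≈ 0.14072
Gain = 20 log₁₀(0.14072) ≈ -17.03 dB
∠L = (0°) − (45.00° + 5.71°) = -50.71°

-17.0 dB, -50.7°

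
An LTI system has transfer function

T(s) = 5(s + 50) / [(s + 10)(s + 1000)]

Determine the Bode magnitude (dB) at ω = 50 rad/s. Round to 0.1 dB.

-43.2 dB

At s = jω = j50:
zero (s+50): 50 + j50 → |·| = √(50²+50²) = √5000 ≈ 70.711, ∠ = arctan(50/50) ≈ 45.00°
pole (s+10): 10 + j50 → |·| = √(10²+50²) = √2600 ≈ 50.99, ∠ = arctan(50/10) ≈ 78.69°
pole (s+1000): 1000 + j50 → |·| = √(1000²+50²) = √1002500 ≈ 1001.2, ∠ = arctan(50/1000) ≈ 2.86°
|T| = 5 · 70.711 / 51051 ≈ 0.0069255
Gain = 20 log₁₀(0.0069255) ≈ -43.19 dB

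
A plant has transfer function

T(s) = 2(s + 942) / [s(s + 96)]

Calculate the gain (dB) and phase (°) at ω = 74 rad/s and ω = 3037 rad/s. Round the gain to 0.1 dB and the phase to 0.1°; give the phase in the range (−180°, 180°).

At s = jω = j74:
zero (s+942): 942 + j74 → |·| = √(942²+74²) = √892840 ≈ 944.9, ∠ = arctan(74/942) ≈ 4.49°
pole (s+96): 96 + j74 → |·| = √(96²+74²) = √14692 ≈ 121.21, ∠ = arctan(74/96) ≈ 37.63°
pole at origin: |s| = 74, ∠ = 90.00° (in denominator)
|T| = 2 · 944.9 / 8969.5 ≈ 0.21069
Gain = 20 log₁₀(0.21069) ≈ -13.53 dB
∠T = 4.49° − 127.63° = -123.14°

At s = jω = j3037:
zero (s+942): 942 + j3037 → |·| = √(942²+3037²) = √10110733 ≈ 3179.7, ∠ = arctan(3037/942) ≈ 72.77°
pole (s+96): 96 + j3037 → |·| = √(96²+3037²) = √9232585 ≈ 3038.5, ∠ = arctan(3037/96) ≈ 88.19°
pole at origin: |s| = 3037, ∠ = 90.00° (in denominator)
|T| = 2 · 3179.7 / 9.2279e+06 ≈ 0.00068915
Gain = 20 log₁₀(0.00068915) ≈ -63.23 dB
∠T = 72.77° − 178.19° = -105.42°

ω = 74: -13.5 dB, -123.1°; ω = 3037: -63.2 dB, -105.4°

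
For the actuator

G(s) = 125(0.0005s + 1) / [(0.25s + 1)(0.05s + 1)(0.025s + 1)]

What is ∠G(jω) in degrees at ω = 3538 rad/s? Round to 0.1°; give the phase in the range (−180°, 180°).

At ω = 3538 rad/s:
zero (1 + j3538·0.0005) = 1 + j1.769 → |·| ≈ 2.0321, ∠ ≈ 60.52°
pole (1 + j3538·0.25) = 1 + j884.5 → |·| ≈ 884.5, ∠ ≈ 89.94°
pole (1 + j3538·0.05) = 1 + j176.9 → |·| ≈ 176.9, ∠ ≈ 89.68°
pole (1 + j3538·0.025) = 1 + j88.45 → |·| ≈ 88.456, ∠ ≈ 89.35°
∠G = (60.52°) − (89.94° + 89.68° + 89.35°) = -208.45° ≡ 151.55° (principal value)

151.6°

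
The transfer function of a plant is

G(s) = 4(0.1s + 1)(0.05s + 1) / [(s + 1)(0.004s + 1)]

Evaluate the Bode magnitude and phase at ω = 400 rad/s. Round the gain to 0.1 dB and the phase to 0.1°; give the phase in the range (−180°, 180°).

At ω = 400 rad/s:
zero (1 + j400·0.1) = 1 + j40 → |·| ≈ 40.012, ∠ ≈ 88.57°
zero (1 + j400·0.05) = 1 + j20 → |·| ≈ 20.025, ∠ ≈ 87.14°
pole (1 + j400·1) = 1 + j400 → |·| ≈ 400, ∠ ≈ 89.86°
pole (1 + j400·0.004) = 1 + j1.6 → |·| ≈ 1.8868, ∠ ≈ 57.99°
|G| = 4 · 40.012 · 20.025 / (400 · 1.8868) ≈ 4.2466
Gain = 20 log₁₀(4.2466) ≈ 12.56 dB
∠G = (88.57° + 87.14°) − (89.86° + 57.99°) = 27.86°

12.6 dB, 27.9°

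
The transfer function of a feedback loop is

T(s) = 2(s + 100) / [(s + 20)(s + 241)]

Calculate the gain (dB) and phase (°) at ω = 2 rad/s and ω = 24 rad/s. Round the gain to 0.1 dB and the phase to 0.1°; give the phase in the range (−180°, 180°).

At s = jω = j2:
zero (s+100): 100 + j2 → |·| = √(100²+2²) = √10004 ≈ 100.02, ∠ = arctan(2/100) ≈ 1.15°
pole (s+20): 20 + j2 → |·| = √(20²+2²) = √404 ≈ 20.1, ∠ = arctan(2/20) ≈ 5.71°
pole (s+241): 241 + j2 → |·| = √(241²+2²) = √58085 ≈ 241.01, ∠ = arctan(2/241) ≈ 0.48°
|T| = 2 · 100.02 / 4844.3 ≈ 0.041294
Gain = 20 log₁₀(0.041294) ≈ -27.68 dB
∠T = 1.15° − 6.19° = -5.04°

At s = jω = j24:
zero (s+100): 100 + j24 → |·| = √(100²+24²) = √10576 ≈ 102.84, ∠ = arctan(24/100) ≈ 13.50°
pole (s+20): 20 + j24 → |·| = √(20²+24²) = √976 ≈ 31.241, ∠ = arctan(24/20) ≈ 50.19°
pole (s+241): 241 + j24 → |·| = √(241²+24²) = √58657 ≈ 242.19, ∠ = arctan(24/241) ≈ 5.69°
|T| = 2 · 102.84 / 7566.3 ≈ 0.027184
Gain = 20 log₁₀(0.027184) ≈ -31.31 dB
∠T = 13.50° − 55.88° = -42.38°

ω = 2: -27.7 dB, -5.0°; ω = 24: -31.3 dB, -42.4°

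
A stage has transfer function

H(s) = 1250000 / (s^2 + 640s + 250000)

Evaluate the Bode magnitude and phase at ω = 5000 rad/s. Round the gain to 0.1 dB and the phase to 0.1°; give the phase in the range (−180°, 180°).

At s = jω = j5000:
quadratic: (j5000)² + 640·j5000 + 250000 = -24750000 + j3200000 → |·| ≈ 2.4956e+07, ∠ ≈ 172.63°
|H| = 1250000 / 2.4956e+07 ≈ 0.050088
Gain = 20 log₁₀(0.050088) ≈ -26.01 dB
∠H = 0.00° − 172.63° = -172.63°

-26.0 dB, -172.6°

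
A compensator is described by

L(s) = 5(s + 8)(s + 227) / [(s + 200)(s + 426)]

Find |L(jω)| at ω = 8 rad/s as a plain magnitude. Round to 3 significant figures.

0.151

At s = jω = j8:
zero (s+8): 8 + j8 → |·| = √(8²+8²) = √128 ≈ 11.314, ∠ = arctan(8/8) ≈ 45.00°
zero (s+227): 227 + j8 → |·| = √(227²+8²) = √51593 ≈ 227.14, ∠ = arctan(8/227) ≈ 2.02°
pole (s+200): 200 + j8 → |·| = √(200²+8²) = √40064 ≈ 200.16, ∠ = arctan(8/200) ≈ 2.29°
pole (s+426): 426 + j8 → |·| = √(426²+8²) = √181540 ≈ 426.08, ∠ = arctan(8/426) ≈ 1.08°
|L| = 5 · 2569.9 / 85284 ≈ 0.15067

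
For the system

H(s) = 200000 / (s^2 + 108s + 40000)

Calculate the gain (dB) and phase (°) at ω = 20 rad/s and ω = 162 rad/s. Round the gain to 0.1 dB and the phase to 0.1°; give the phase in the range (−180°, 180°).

ω = 20: 14.1 dB, -3.1°; ω = 162: 19.1 dB, -51.8°

At s = jω = j20:
quadratic: (j20)² + 108·j20 + 40000 = 39600 + j2160 → |·| ≈ 39659, ∠ ≈ 3.12°
|H| = 200000 / 39659 ≈ 5.043
Gain = 20 log₁₀(5.043) ≈ 14.05 dB
∠H = 0.00° − 3.12° = -3.12°

At s = jω = j162:
quadratic: (j162)² + 108·j162 + 40000 = 13756 + j17496 → |·| ≈ 22256, ∠ ≈ 51.82°
|H| = 200000 / 22256 ≈ 8.9863
Gain = 20 log₁₀(8.9863) ≈ 19.07 dB
∠H = 0.00° − 51.82° = -51.82°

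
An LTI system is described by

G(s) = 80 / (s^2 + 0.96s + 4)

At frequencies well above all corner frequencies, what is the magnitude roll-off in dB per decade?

-40 dB/decade

Each pole contributes −20 dB/decade at high frequency; each zero contributes +20 dB/decade.
Net: 0 zero(s) − 2 pole(s) → -40 dB/decade.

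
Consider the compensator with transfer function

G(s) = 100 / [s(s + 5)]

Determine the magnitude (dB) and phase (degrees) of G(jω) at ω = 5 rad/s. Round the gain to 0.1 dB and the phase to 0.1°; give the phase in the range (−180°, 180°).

9.0 dB, -135.0°

At s = jω = j5:
pole (s+5): 5 + j5 → |·| = √(5²+5²) = √50 ≈ 7.0711, ∠ = arctan(5/5) ≈ 45.00°
pole at origin: |s| = 5, ∠ = 90.00° (in denominator)
|G| = 100 / 35.355 ≈ 2.8285
Gain = 20 log₁₀(2.8285) ≈ 9.03 dB
∠G = 0.00° − 135.00° = -135.00°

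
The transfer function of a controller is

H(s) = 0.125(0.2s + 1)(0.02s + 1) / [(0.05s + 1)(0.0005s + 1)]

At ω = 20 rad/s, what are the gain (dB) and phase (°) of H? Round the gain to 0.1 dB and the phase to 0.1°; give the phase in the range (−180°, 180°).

At ω = 20 rad/s:
zero (1 + j20·0.2) = 1 + j4 → |·| ≈ 4.1231, ∠ ≈ 75.96°
zero (1 + j20·0.02) = 1 + j0.4 → |·| ≈ 1.077, ∠ ≈ 21.80°
pole (1 + j20·0.05) = 1 + j1 → |·| ≈ 1.4142, ∠ ≈ 45.00°
pole (1 + j20·0.0005) = 1 + j0.01 → |·| ≈ 1, ∠ ≈ 0.57°
|H| = 0.125 · 4.1231 · 1.077 / (1.4142 · 1) ≈ 0.3925
Gain = 20 log₁₀(0.3925) ≈ -8.12 dB
∠H = (75.96° + 21.80°) − (45.00° + 0.57°) = 52.19°

-8.1 dB, 52.2°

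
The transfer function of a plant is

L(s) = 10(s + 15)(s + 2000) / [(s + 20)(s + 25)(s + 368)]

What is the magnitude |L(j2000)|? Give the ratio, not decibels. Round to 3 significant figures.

At s = jω = j2000:
zero (s+15): 15 + j2000 → |·| = √(15²+2000²) = √4000225 ≈ 2000.1, ∠ = arctan(2000/15) ≈ 89.57°
zero (s+2000): 2000 + j2000 → |·| = √(2000²+2000²) = √8000000 ≈ 2828.4, ∠ = arctan(2000/2000) ≈ 45.00°
pole (s+20): 20 + j2000 → |·| = √(20²+2000²) = √4000400 ≈ 2000.1, ∠ = arctan(2000/20) ≈ 89.43°
pole (s+25): 25 + j2000 → |·| = √(25²+2000²) = √4000625 ≈ 2000.2, ∠ = arctan(2000/25) ≈ 89.28°
pole (s+368): 368 + j2000 → |·| = √(368²+2000²) = √4135424 ≈ 2033.6, ∠ = arctan(2000/368) ≈ 79.57°
|L| = 10 · 5.6571e+06 / 8.1356e+09 ≈ 0.0069535

0.00695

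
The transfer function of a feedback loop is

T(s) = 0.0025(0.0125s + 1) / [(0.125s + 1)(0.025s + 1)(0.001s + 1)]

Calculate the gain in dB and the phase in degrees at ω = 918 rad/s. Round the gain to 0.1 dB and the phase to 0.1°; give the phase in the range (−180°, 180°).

At ω = 918 rad/s:
zero (1 + j918·0.0125) = 1 + j11.475 → |·| ≈ 11.518, ∠ ≈ 85.02°
pole (1 + j918·0.125) = 1 + j114.75 → |·| ≈ 114.75, ∠ ≈ 89.50°
pole (1 + j918·0.025) = 1 + j22.95 → |·| ≈ 22.972, ∠ ≈ 87.51°
pole (1 + j918·0.001) = 1 + j0.918 → |·| ≈ 1.3575, ∠ ≈ 42.55°
|T| = 0.0025 · 11.518 / (114.75 · 22.972 · 1.3575) ≈ 8.0468e-06
Gain = 20 log₁₀(8.0468e-06) ≈ -101.89 dB
∠T = (85.02°) − (89.50° + 87.51° + 42.55°) = -134.54°

-101.9 dB, -134.5°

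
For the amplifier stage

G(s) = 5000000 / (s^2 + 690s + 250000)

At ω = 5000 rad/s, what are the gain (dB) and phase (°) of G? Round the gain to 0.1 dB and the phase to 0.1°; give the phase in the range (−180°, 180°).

At s = jω = j5000:
quadratic: (j5000)² + 690·j5000 + 250000 = -24750000 + j3450000 → |·| ≈ 2.4989e+07, ∠ ≈ 172.06°
|G| = 5000000 / 2.4989e+07 ≈ 0.20009
Gain = 20 log₁₀(0.20009) ≈ -13.98 dB
∠G = 0.00° − 172.06° = -172.06°

-14.0 dB, -172.1°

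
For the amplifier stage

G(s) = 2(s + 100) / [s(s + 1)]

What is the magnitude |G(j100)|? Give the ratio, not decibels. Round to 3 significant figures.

0.0283

At s = jω = j100:
zero (s+100): 100 + j100 → |·| = √(100²+100²) = √20000 ≈ 141.42, ∠ = arctan(100/100) ≈ 45.00°
pole (s+1): 1 + j100 → |·| = √(1²+100²) = √10001 ≈ 100, ∠ = arctan(100/1) ≈ 89.43°
pole at origin: |s| = 100, ∠ = 90.00° (in denominator)
|G| = 2 · 141.42 / 10000 ≈ 0.028284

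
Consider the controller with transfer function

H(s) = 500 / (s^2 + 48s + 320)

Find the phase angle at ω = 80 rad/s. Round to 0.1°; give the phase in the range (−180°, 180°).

-147.7°

Substitute s = j80:
Numerator: 500 = 500 + j0
Denominator: (j80)^2 + 48(j80) + 320 = -6080 + j3840
|N| = √(500² + 0²) ≈ 500, ∠N ≈ 0.00°
|D| = √(6080² + 3840²) ≈ 7191.1, ∠D ≈ 147.72°
∠H = 0.00° − 147.72° = -147.72°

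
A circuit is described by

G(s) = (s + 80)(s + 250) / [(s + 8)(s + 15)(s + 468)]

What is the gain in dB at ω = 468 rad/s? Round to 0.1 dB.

-55.2 dB

At s = jω = j468:
zero (s+80): 80 + j468 → |·| = √(80²+468²) = √225424 ≈ 474.79, ∠ = arctan(468/80) ≈ 80.30°
zero (s+250): 250 + j468 → |·| = √(250²+468²) = √281524 ≈ 530.59, ∠ = arctan(468/250) ≈ 61.89°
pole (s+8): 8 + j468 → |·| = √(8²+468²) = √219088 ≈ 468.07, ∠ = arctan(468/8) ≈ 89.02°
pole (s+15): 15 + j468 → |·| = √(15²+468²) = √219249 ≈ 468.24, ∠ = arctan(468/15) ≈ 88.16°
pole (s+468): 468 + j468 → |·| = √(468²+468²) = √438048 ≈ 661.85, ∠ = arctan(468/468) ≈ 45.00°
|G| = 1 · 2.5192e+05 / 1.4506e+08 ≈ 0.0017367
Gain = 20 log₁₀(0.0017367) ≈ -55.21 dB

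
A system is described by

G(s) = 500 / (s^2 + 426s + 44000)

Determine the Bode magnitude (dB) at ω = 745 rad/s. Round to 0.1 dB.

Substitute s = j745:
Numerator: 500 = 500 + j0
Denominator: (j745)^2 + 426(j745) + 44000 = -511025 + j317370
|N| = √(500² + 0²) ≈ 500, ∠N ≈ 0.00°
|D| = √(511025² + 317370²) ≈ 6.0156e+05, ∠D ≈ 148.16°
|G| = 500 / 6.0156e+05 ≈ 0.00083117
Gain = 20 log₁₀(0.00083117) ≈ -61.61 dB

-61.6 dB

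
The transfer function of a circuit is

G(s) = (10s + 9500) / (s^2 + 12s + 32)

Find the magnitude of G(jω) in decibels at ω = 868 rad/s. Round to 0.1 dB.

Substitute s = j868:
Numerator: 10(j868) + 9500 = 9500 + j8680
Denominator: (j868)^2 + 12(j868) + 32 = -753392 + j10416
|N| = √(9500² + 8680²) ≈ 12868, ∠N ≈ 42.42°
|D| = √(753392² + 10416²) ≈ 7.5346e+05, ∠D ≈ 179.21°
|G| = 12868 / 7.5346e+05 ≈ 0.017079
Gain = 20 log₁₀(0.017079) ≈ -35.35 dB

-35.4 dB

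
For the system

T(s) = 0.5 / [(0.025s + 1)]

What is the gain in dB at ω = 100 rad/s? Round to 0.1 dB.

-14.6 dB

At ω = 100 rad/s:
pole (1 + j100·0.025) = 1 + j2.5 → |·| ≈ 2.6926, ∠ ≈ 68.20°
|T| = 0.5 · 1 / (2.6926) ≈ 0.18569
Gain = 20 log₁₀(0.18569) ≈ -14.62 dB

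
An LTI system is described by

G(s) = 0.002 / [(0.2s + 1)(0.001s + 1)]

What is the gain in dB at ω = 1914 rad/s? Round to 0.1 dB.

At ω = 1914 rad/s:
pole (1 + j1914·0.2) = 1 + j382.8 → |·| ≈ 382.8, ∠ ≈ 89.85°
pole (1 + j1914·0.001) = 1 + j1.914 → |·| ≈ 2.1595, ∠ ≈ 62.41°
|G| = 0.002 · 1 / (382.8 · 2.1595) ≈ 2.4194e-06
Gain = 20 log₁₀(2.4194e-06) ≈ -112.33 dB

-112.3 dB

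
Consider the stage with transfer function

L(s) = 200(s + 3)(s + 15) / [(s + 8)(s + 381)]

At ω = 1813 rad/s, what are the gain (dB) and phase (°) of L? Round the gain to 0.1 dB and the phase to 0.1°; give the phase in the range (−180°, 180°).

At s = jω = j1813:
zero (s+3): 3 + j1813 → |·| = √(3²+1813²) = √3286978 ≈ 1813, ∠ = arctan(1813/3) ≈ 89.91°
zero (s+15): 15 + j1813 → |·| = √(15²+1813²) = √3287194 ≈ 1813.1, ∠ = arctan(1813/15) ≈ 89.53°
pole (s+8): 8 + j1813 → |·| = √(8²+1813²) = √3287033 ≈ 1813, ∠ = arctan(1813/8) ≈ 89.75°
pole (s+381): 381 + j1813 → |·| = √(381²+1813²) = √3432130 ≈ 1852.6, ∠ = arctan(1813/381) ≈ 78.13°
|L| = 200 · 3.2872e+06 / 3.3588e+06 ≈ 195.74
Gain = 20 log₁₀(195.74) ≈ 45.83 dB
∠L = 179.44° − 167.88° = 11.56°

45.8 dB, 11.6°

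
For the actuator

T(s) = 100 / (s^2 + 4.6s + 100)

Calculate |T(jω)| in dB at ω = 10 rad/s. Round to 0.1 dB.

At s = jω = j10:
quadratic: (j10)² + 4.6·j10 + 100 = 0 + j46 → |·| ≈ 46, ∠ ≈ 90.00°
|T| = 100 / 46 ≈ 2.1739
Gain = 20 log₁₀(2.1739) ≈ 6.74 dB

6.7 dB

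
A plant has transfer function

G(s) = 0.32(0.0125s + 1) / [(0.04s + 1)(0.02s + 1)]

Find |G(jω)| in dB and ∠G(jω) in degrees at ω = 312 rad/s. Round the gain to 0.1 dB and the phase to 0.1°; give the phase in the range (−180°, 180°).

At ω = 312 rad/s:
zero (1 + j312·0.0125) = 1 + j3.9 → |·| ≈ 4.0262, ∠ ≈ 75.62°
pole (1 + j312·0.04) = 1 + j12.48 → |·| ≈ 12.52, ∠ ≈ 85.42°
pole (1 + j312·0.02) = 1 + j6.24 → |·| ≈ 6.3196, ∠ ≈ 80.90°
|G| = 0.32 · 4.0262 / (12.52 · 6.3196) ≈ 0.016284
Gain = 20 log₁₀(0.016284) ≈ -35.76 dB
∠G = (75.62°) − (85.42° + 80.90°) = -90.70°

-35.8 dB, -90.7°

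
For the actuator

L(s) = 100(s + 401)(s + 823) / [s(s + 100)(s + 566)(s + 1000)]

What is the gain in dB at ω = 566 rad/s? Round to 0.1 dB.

At s = jω = j566:
zero (s+401): 401 + j566 → |·| = √(401²+566²) = √481157 ≈ 693.65, ∠ = arctan(566/401) ≈ 54.68°
zero (s+823): 823 + j566 → |·| = √(823²+566²) = √997685 ≈ 998.84, ∠ = arctan(566/823) ≈ 34.52°
pole (s+100): 100 + j566 → |·| = √(100²+566²) = √330356 ≈ 574.77, ∠ = arctan(566/100) ≈ 79.98°
pole (s+566): 566 + j566 → |·| = √(566²+566²) = √640712 ≈ 800.44, ∠ = arctan(566/566) ≈ 45.00°
pole (s+1000): 1000 + j566 → |·| = √(1000²+566²) = √1320356 ≈ 1149.1, ∠ = arctan(566/1000) ≈ 29.51°
pole at origin: |s| = 566, ∠ = 90.00° (in denominator)
|L| = 100 · 6.9285e+05 / 2.9922e+11 ≈ 0.00023155
Gain = 20 log₁₀(0.00023155) ≈ -72.71 dB

-72.7 dB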